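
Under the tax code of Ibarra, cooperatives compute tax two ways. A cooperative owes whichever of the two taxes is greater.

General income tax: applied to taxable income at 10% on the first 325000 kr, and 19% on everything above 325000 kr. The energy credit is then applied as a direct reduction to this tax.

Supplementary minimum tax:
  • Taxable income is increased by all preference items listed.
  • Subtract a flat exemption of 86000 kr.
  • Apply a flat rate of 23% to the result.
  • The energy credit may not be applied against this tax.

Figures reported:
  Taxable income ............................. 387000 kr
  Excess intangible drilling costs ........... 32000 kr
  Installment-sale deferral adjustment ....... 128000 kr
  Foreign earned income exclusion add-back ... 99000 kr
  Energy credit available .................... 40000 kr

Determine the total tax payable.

General income tax:
  325000 kr × 10% = 32500 kr
  62000 kr × 19% = 11780 kr
  → 44280 kr
  Less energy credit 40000 kr → 4280 kr

Supplementary minimum tax:
  Adjusted income: 387000 kr + 32000 kr + 128000 kr + 99000 kr = 646000 kr
  Less exemption 86000 kr → base 560000 kr
  560000 kr × 23% = 128800 kr

128800 kr > 4280 kr, so the supplementary minimum tax is the binding amount.

128800 kr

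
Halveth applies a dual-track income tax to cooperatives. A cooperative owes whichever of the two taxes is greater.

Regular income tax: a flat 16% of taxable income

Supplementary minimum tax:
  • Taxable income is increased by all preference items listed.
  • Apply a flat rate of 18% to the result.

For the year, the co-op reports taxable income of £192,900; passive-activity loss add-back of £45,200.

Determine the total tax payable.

Regular income tax:
  £192,900 × 16% = £30,864

Supplementary minimum tax:
  Adjusted income: £192,900 + £45,200 = £238,100
  £238,100 × 18% = £42,858

£42,858 > £30,864, so the supplementary minimum tax is the binding amount.

£42,858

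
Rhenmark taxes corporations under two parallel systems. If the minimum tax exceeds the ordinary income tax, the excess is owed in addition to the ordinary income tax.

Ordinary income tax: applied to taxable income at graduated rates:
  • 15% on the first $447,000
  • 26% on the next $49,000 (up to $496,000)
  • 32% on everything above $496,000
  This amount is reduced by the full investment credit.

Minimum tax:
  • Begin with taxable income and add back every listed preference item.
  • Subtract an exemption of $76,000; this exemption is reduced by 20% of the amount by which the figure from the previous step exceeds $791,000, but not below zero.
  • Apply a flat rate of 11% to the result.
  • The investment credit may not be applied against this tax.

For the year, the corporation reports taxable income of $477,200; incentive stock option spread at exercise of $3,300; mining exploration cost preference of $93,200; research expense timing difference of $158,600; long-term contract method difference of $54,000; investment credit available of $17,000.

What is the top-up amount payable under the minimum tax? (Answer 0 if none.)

Ordinary income tax:
  $447,000 × 15% = $67,050
  $30,200 × 26% = $7,852
  → $74,902
  Less investment credit $17,000 → $57,902

Minimum tax:
  Adjusted income: $477,200 + $3,300 + $93,200 + $158,600 + $54,000 = $786,300
  Exemption: $786,300 ≤ $791,000, so full $76,000 applies
  Base: $786,300 − $76,000 = $710,300
  $710,300 × 11% = $78,133

Excess of minimum tax over ordinary income tax: $78,133 − $57,902 = $20,231.

$20,231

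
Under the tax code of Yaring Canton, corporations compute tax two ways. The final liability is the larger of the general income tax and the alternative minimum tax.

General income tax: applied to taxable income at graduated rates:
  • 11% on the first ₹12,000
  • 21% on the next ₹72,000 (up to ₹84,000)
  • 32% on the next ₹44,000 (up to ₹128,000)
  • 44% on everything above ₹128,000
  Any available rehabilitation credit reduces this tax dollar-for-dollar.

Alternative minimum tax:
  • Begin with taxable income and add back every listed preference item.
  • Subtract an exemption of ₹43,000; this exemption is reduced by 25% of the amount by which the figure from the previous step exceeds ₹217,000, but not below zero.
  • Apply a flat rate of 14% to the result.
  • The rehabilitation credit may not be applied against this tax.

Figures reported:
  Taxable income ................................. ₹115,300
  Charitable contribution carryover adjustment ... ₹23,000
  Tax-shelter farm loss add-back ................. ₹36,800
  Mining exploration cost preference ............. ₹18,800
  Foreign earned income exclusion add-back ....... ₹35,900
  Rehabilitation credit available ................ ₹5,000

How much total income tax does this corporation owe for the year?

₹26,600

Alternative minimum tax:
  Adjusted income: ₹115,300 + ₹23,000 + ₹36,800 + ₹18,800 + ₹35,900 = ₹229,800
  Exemption: ₹43,000 − 25% × (₹229,800 − ₹217,000) = ₹43,000 − ₹3,200 = ₹39,800
  Base: ₹229,800 − ₹39,800 = ₹190,000
  ₹190,000 × 14% = ₹26,600

General income tax:
  ₹12,000 × 11% = ₹1,320
  ₹72,000 × 21% = ₹15,120
  ₹31,300 × 32% = ₹10,016
  → ₹26,456
  Less rehabilitation credit ₹5,000 → ₹21,456

₹26,600 > ₹21,456, so the alternative minimum tax is the binding amount.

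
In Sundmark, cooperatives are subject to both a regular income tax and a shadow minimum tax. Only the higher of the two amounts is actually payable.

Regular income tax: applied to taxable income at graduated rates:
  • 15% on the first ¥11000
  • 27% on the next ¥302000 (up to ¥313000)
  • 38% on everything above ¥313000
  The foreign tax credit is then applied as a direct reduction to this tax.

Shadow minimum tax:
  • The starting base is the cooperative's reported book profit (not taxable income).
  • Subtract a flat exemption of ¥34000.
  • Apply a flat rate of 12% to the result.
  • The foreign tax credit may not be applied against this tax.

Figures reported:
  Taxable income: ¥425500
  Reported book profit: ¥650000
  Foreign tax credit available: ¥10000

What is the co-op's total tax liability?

¥115940

Regular income tax:
  ¥11000 × 15% = ¥1650
  ¥302000 × 27% = ¥81540
  ¥112500 × 38% = ¥42750
  → ¥125940
  Less foreign tax credit ¥10000 → ¥115940

Shadow minimum tax:
  Base (reported book profit): ¥650000
  Less exemption ¥34000 → base ¥616000
  ¥616000 × 12% = ¥73920

¥115940 > ¥73920, so the regular income tax governs.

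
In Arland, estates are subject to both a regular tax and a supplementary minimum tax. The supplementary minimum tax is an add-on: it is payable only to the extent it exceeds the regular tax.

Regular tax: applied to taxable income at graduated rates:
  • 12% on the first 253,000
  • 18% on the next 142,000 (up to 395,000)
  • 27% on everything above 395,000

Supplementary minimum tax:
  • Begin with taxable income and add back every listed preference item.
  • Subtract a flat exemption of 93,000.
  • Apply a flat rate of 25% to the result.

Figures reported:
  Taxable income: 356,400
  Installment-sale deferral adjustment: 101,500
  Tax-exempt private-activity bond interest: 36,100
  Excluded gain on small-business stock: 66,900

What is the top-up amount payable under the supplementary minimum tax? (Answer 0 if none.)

Regular tax:
  253,000 × 12% = 30,360
  103,400 × 18% = 18,612
  → 48,972

Supplementary minimum tax:
  Adjusted income: 356,400 + 101,500 + 36,100 + 66,900 = 560,900
  Less exemption 93,000 → base 467,900
  467,900 × 25% = 116,975

Excess of supplementary minimum tax over regular tax: 116,975 − 48,972 = 68,003.

68,003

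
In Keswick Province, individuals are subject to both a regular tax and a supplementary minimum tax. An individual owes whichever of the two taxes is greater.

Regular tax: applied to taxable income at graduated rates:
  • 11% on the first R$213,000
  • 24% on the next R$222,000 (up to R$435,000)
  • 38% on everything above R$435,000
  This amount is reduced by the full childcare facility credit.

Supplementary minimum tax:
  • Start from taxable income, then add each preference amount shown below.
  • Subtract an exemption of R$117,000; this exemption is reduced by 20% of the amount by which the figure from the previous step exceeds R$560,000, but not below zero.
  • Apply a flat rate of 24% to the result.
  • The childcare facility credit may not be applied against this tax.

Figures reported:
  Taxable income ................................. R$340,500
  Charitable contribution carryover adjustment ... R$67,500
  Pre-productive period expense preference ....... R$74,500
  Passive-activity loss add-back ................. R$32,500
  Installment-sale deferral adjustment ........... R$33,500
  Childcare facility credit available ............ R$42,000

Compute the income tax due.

Supplementary minimum tax:
  Adjusted income: R$340,500 + R$67,500 + R$74,500 + R$32,500 + R$33,500 = R$548,500
  Exemption: R$548,500 ≤ R$560,000, so full R$117,000 applies
  Base: R$548,500 − R$117,000 = R$431,500
  R$431,500 × 24% = R$103,560

Regular tax:
  R$213,000 × 11% = R$23,430
  R$127,500 × 24% = R$30,600
  → R$54,030
  Less childcare facility credit R$42,000 → R$12,030

R$103,560 > R$12,030, so the supplementary minimum tax is the binding amount.

R$103,560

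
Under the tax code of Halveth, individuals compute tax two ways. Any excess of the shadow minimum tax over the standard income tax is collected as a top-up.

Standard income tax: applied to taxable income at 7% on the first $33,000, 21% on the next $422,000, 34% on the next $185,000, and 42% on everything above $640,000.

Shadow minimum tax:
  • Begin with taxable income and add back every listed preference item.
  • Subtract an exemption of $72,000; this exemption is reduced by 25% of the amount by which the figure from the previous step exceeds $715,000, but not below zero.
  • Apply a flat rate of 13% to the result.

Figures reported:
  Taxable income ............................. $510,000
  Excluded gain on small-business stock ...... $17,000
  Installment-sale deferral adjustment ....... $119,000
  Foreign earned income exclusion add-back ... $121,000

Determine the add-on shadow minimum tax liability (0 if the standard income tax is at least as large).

$0

Standard income tax:
  $33,000 × 7% = $2,310
  $422,000 × 21% = $88,620
  $55,000 × 34% = $18,700
  → $109,630

Shadow minimum tax:
  Adjusted income: $510,000 + $17,000 + $119,000 + $121,000 = $767,000
  Exemption: $72,000 − 25% × ($767,000 − $715,000) = $72,000 − $13,000 = $59,000
  Base: $767,000 − $59,000 = $708,000
  $708,000 × 13% = $92,040

$92,040 ≤ $109,630, so no add-on is due.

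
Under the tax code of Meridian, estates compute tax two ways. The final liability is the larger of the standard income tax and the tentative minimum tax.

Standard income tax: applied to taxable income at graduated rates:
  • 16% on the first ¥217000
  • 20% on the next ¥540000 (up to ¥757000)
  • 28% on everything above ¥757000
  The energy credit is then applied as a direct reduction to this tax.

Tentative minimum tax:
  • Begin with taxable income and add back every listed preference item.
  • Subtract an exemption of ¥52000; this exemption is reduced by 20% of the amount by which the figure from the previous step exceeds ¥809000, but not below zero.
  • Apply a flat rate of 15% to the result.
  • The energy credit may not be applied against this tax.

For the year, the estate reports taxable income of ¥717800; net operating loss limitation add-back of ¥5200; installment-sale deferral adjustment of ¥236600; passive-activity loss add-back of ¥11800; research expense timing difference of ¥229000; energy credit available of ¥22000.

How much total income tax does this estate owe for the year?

Standard income tax:
  ¥217000 × 16% = ¥34720
  ¥500800 × 20% = ¥100160
  → ¥134880
  Less energy credit ¥22000 → ¥112880

Tentative minimum tax:
  Adjusted income: ¥717800 + ¥5200 + ¥236600 + ¥11800 + ¥229000 = ¥1200400
  Exemption: 20% × (¥1200400 − ¥809000) = ¥78280 ≥ ¥52000, so the exemption is fully phased out
  Base: ¥1200400 − ¥0 = ¥1200400
  ¥1200400 × 15% = ¥180060

¥180060 > ¥112880, so the tentative minimum tax is the binding amount.

¥180060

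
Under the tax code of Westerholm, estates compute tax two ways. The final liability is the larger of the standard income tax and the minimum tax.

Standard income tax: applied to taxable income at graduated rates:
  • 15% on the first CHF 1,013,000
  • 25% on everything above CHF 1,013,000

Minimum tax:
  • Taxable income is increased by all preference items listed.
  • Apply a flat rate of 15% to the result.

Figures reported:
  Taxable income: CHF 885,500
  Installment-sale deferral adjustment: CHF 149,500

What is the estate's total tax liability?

Minimum tax:
  Adjusted income: CHF 885,500 + CHF 149,500 = CHF 1,035,000
  CHF 1,035,000 × 15% = CHF 155,250

Standard income tax:
  CHF 885,500 × 15% = CHF 132,825

CHF 155,250 > CHF 132,825, so the minimum tax is the binding amount.

CHF 155,250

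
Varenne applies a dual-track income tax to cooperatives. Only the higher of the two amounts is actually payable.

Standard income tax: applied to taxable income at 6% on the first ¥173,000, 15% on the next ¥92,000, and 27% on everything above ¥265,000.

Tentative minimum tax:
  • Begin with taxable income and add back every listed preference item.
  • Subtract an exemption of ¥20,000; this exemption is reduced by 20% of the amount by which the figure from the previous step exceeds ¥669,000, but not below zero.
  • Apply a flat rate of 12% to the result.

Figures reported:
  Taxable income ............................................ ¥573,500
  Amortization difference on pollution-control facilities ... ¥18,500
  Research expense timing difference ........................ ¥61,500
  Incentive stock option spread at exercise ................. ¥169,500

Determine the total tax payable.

Standard income tax:
  ¥173,000 × 6% = ¥10,380
  ¥92,000 × 15% = ¥13,800
  ¥308,500 × 27% = ¥83,295
  → ¥107,475

Tentative minimum tax:
  Adjusted income: ¥573,500 + ¥18,500 + ¥61,500 + ¥169,500 = ¥823,000
  Exemption: 20% × (¥823,000 − ¥669,000) = ¥30,800 ≥ ¥20,000, so the exemption is fully phased out
  Base: ¥823,000 − ¥0 = ¥823,000
  ¥823,000 × 12% = ¥98,760

¥107,475 > ¥98,760, so the standard income tax governs.

¥107,475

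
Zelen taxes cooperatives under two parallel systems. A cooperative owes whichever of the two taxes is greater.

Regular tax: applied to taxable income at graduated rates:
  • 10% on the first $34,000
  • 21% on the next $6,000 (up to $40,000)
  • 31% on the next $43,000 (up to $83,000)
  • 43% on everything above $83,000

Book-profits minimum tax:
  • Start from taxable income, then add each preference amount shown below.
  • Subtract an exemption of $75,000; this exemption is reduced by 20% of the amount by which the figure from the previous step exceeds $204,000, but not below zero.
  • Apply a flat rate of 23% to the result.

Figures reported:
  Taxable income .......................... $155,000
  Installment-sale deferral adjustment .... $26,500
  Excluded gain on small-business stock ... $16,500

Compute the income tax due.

$48,950

Book-profits minimum tax:
  Adjusted income: $155,000 + $26,500 + $16,500 = $198,000
  Exemption: $198,000 ≤ $204,000, so full $75,000 applies
  Base: $198,000 − $75,000 = $123,000
  $123,000 × 23% = $28,290

Regular tax:
  $34,000 × 10% = $3,400
  $6,000 × 21% = $1,260
  $43,000 × 31% = $13,330
  $72,000 × 43% = $30,960
  → $48,950

$48,950 > $28,290, so the regular tax governs.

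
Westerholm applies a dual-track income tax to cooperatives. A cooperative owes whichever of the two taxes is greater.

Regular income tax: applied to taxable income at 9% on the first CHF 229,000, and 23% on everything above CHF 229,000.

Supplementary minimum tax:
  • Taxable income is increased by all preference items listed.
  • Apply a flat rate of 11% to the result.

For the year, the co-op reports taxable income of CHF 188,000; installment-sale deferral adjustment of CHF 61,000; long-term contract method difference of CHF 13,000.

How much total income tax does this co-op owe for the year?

CHF 28,820

Regular income tax:
  CHF 188,000 × 9% = CHF 16,920

Supplementary minimum tax:
  Adjusted income: CHF 188,000 + CHF 61,000 + CHF 13,000 = CHF 262,000
  CHF 262,000 × 11% = CHF 28,820

CHF 28,820 > CHF 16,920, so the supplementary minimum tax is the binding amount.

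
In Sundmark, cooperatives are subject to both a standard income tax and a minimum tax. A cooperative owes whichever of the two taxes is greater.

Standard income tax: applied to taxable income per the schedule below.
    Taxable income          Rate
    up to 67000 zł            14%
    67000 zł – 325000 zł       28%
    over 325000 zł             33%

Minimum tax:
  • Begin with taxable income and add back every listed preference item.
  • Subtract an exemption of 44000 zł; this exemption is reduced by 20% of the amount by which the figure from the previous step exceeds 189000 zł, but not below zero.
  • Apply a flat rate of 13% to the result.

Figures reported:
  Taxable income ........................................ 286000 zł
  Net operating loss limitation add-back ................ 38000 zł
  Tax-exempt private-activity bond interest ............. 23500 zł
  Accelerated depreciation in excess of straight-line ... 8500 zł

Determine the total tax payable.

70700 zł

Minimum tax:
  Adjusted income: 286000 zł + 38000 zł + 23500 zł + 8500 zł = 356000 zł
  Exemption: 44000 zł − 20% × (356000 zł − 189000 zł) = 44000 zł − 33400 zł = 10600 zł
  Base: 356000 zł − 10600 zł = 345400 zł
  345400 zł × 13% = 44902 zł

Standard income tax:
  67000 zł × 14% = 9380 zł
  219000 zł × 28% = 61320 zł
  → 70700 zł

70700 zł > 44902 zł, so the standard income tax governs.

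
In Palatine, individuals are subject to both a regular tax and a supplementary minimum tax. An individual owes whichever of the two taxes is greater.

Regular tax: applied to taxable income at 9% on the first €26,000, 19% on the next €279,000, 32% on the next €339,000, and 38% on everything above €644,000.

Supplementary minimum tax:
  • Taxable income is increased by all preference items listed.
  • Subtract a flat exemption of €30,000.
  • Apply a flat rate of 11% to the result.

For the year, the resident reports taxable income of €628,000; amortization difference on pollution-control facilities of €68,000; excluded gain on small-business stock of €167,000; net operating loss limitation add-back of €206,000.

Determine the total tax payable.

€158,710

Regular tax:
  €26,000 × 9% = €2,340
  €279,000 × 19% = €53,010
  €323,000 × 32% = €103,360
  → €158,710

Supplementary minimum tax:
  Adjusted income: €628,000 + €68,000 + €167,000 + €206,000 = €1,069,000
  Less exemption €30,000 → base €1,039,000
  €1,039,000 × 11% = €114,290

€158,710 > €114,290, so the regular tax governs.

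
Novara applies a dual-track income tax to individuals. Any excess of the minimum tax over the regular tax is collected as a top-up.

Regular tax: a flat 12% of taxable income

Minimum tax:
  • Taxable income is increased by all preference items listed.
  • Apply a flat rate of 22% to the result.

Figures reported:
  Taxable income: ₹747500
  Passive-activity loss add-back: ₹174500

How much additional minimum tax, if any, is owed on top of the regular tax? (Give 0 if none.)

Regular tax:
  ₹747500 × 12% = ₹89700

Minimum tax:
  Adjusted income: ₹747500 + ₹174500 = ₹922000
  ₹922000 × 22% = ₹202840

Excess of minimum tax over regular tax: ₹202840 − ₹89700 = ₹113140.

₹113140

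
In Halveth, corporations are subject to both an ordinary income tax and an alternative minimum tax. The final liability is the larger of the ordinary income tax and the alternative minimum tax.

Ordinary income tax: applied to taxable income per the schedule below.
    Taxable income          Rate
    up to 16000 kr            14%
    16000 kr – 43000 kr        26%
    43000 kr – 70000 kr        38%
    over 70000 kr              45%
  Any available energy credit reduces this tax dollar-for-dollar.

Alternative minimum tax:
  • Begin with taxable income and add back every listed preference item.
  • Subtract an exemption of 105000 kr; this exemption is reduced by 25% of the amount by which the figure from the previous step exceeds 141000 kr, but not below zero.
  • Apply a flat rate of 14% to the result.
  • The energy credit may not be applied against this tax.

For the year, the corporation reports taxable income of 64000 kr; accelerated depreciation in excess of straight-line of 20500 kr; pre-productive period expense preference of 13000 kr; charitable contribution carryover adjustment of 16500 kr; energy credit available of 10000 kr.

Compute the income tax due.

7240 kr

Alternative minimum tax:
  Adjusted income: 64000 kr + 20500 kr + 13000 kr + 16500 kr = 114000 kr
  Exemption: 114000 kr ≤ 141000 kr, so full 105000 kr applies
  Base: 114000 kr − 105000 kr = 9000 kr
  9000 kr × 14% = 1260 kr

Ordinary income tax:
  16000 kr × 14% = 2240 kr
  27000 kr × 26% = 7020 kr
  21000 kr × 38% = 7980 kr
  → 17240 kr
  Less energy credit 10000 kr → 7240 kr

7240 kr > 1260 kr, so the ordinary income tax governs.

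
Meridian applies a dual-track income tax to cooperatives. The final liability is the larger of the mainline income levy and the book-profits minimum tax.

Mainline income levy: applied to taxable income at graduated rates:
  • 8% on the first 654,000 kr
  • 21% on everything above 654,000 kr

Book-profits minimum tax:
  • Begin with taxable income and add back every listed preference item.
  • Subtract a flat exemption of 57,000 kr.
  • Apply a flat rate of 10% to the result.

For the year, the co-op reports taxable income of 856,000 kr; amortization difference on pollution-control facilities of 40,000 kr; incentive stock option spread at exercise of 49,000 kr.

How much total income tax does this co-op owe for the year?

Mainline income levy:
  654,000 kr × 8% = 52,320 kr
  202,000 kr × 21% = 42,420 kr
  → 94,740 kr

Book-profits minimum tax:
  Adjusted income: 856,000 kr + 40,000 kr + 49,000 kr = 945,000 kr
  Less exemption 57,000 kr → base 888,000 kr
  888,000 kr × 10% = 88,800 kr

94,740 kr > 88,800 kr, so the mainline income levy governs.

94,740 kr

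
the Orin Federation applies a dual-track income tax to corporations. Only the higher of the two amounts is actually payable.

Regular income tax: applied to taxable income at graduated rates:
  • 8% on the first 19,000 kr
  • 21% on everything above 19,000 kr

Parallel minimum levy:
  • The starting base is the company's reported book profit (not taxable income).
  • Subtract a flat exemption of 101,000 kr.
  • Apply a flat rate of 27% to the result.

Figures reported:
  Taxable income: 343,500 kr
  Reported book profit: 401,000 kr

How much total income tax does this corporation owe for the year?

Regular income tax:
  19,000 kr × 8% = 1,520 kr
  324,500 kr × 21% = 68,145 kr
  → 69,665 kr

Parallel minimum levy:
  Base (reported book profit): 401,000 kr
  Less exemption 101,000 kr → base 300,000 kr
  300,000 kr × 27% = 81,000 kr

81,000 kr > 69,665 kr, so the parallel minimum levy is the binding amount.

81,000 kr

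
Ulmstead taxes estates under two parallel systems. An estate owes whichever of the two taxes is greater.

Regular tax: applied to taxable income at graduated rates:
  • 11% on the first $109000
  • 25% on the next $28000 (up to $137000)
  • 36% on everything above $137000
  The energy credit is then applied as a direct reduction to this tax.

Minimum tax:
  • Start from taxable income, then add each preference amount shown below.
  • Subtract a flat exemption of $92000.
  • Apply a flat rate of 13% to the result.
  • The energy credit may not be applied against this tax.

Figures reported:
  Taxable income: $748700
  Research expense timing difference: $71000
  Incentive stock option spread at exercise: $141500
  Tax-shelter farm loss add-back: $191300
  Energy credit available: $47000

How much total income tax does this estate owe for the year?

$192202

Minimum tax:
  Adjusted income: $748700 + $71000 + $141500 + $191300 = $1152500
  Less exemption $92000 → base $1060500
  $1060500 × 13% = $137865

Regular tax:
  $109000 × 11% = $11990
  $28000 × 25% = $7000
  $611700 × 36% = $220212
  → $239202
  Less energy credit $47000 → $192202

$192202 > $137865, so the regular tax governs.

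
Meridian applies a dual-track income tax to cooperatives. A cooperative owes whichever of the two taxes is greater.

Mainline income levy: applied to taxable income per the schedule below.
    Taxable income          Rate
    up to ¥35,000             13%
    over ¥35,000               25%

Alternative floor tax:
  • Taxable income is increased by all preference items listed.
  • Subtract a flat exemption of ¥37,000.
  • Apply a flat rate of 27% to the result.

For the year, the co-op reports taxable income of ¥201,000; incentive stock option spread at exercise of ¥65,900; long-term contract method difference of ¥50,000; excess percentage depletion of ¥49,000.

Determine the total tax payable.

¥88,803

Alternative floor tax:
  Adjusted income: ¥201,000 + ¥65,900 + ¥50,000 + ¥49,000 = ¥365,900
  Less exemption ¥37,000 → base ¥328,900
  ¥328,900 × 27% = ¥88,803

Mainline income levy:
  ¥35,000 × 13% = ¥4,550
  ¥166,000 × 25% = ¥41,500
  → ¥46,050

¥88,803 > ¥46,050, so the alternative floor tax is the binding amount.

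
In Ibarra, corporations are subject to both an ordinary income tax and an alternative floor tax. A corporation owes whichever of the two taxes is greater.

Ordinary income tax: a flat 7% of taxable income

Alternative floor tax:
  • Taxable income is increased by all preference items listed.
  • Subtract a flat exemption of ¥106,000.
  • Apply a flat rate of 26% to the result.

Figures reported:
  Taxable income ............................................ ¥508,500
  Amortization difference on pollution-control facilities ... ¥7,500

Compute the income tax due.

¥106,600

Alternative floor tax:
  Adjusted income: ¥508,500 + ¥7,500 = ¥516,000
  Less exemption ¥106,000 → base ¥410,000
  ¥410,000 × 26% = ¥106,600

Ordinary income tax:
  ¥508,500 × 7% = ¥35,595

¥106,600 > ¥35,595, so the alternative floor tax is the binding amount.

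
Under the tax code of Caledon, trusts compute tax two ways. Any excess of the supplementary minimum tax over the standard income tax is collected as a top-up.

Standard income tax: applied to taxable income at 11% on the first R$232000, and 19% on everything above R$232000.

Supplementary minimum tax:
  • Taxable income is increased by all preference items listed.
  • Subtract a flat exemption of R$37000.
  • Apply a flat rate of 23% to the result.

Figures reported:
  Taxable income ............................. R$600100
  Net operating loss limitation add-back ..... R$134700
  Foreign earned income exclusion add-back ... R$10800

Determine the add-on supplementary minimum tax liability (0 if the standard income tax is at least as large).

Standard income tax:
  R$232000 × 11% = R$25520
  R$368100 × 19% = R$69939
  → R$95459

Supplementary minimum tax:
  Adjusted income: R$600100 + R$134700 + R$10800 = R$745600
  Less exemption R$37000 → base R$708600
  R$708600 × 23% = R$162978

Excess of supplementary minimum tax over standard income tax: R$162978 − R$95459 = R$67519.

R$67519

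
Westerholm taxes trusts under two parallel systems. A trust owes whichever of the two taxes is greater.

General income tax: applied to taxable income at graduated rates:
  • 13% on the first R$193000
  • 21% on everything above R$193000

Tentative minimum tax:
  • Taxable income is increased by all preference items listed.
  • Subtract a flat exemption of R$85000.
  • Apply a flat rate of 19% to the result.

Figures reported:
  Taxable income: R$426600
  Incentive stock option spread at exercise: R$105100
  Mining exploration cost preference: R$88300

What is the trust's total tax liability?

General income tax:
  R$193000 × 13% = R$25090
  R$233600 × 21% = R$49056
  → R$74146

Tentative minimum tax:
  Adjusted income: R$426600 + R$105100 + R$88300 = R$620000
  Less exemption R$85000 → base R$535000
  R$535000 × 19% = R$101650

R$101650 > R$74146, so the tentative minimum tax is the binding amount.

R$101650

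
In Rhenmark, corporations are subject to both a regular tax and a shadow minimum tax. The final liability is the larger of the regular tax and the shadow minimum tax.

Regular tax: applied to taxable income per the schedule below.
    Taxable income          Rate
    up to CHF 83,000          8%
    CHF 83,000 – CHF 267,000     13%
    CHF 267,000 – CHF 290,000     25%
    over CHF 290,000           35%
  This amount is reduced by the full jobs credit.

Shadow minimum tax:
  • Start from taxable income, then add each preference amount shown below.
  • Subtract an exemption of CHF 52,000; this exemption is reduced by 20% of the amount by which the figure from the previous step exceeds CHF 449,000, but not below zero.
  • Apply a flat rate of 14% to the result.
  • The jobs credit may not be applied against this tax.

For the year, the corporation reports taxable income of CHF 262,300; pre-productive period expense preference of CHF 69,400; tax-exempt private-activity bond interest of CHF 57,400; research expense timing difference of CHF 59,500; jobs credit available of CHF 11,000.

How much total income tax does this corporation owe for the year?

CHF 55,524

Shadow minimum tax:
  Adjusted income: CHF 262,300 + CHF 69,400 + CHF 57,400 + CHF 59,500 = CHF 448,600
  Exemption: CHF 448,600 ≤ CHF 449,000, so full CHF 52,000 applies
  Base: CHF 448,600 − CHF 52,000 = CHF 396,600
  CHF 396,600 × 14% = CHF 55,524

Regular tax:
  CHF 83,000 × 8% = CHF 6,640
  CHF 179,300 × 13% = CHF 23,309
  → CHF 29,949
  Less jobs credit CHF 11,000 → CHF 18,949

CHF 55,524 > CHF 18,949, so the shadow minimum tax is the binding amount.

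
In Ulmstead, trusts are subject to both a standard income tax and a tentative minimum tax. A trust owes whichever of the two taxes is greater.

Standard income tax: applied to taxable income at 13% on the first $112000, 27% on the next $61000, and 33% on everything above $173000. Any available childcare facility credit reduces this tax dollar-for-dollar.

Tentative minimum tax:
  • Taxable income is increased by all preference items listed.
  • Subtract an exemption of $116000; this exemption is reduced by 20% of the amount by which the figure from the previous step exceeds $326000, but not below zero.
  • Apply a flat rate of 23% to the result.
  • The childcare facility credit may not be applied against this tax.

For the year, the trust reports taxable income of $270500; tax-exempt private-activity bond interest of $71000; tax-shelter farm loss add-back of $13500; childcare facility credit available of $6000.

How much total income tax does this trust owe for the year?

$57205

Standard income tax:
  $112000 × 13% = $14560
  $61000 × 27% = $16470
  $97500 × 33% = $32175
  → $63205
  Less childcare facility credit $6000 → $57205

Tentative minimum tax:
  Adjusted income: $270500 + $71000 + $13500 = $355000
  Exemption: $116000 − 20% × ($355000 − $326000) = $116000 − $5800 = $110200
  Base: $355000 − $110200 = $244800
  $244800 × 23% = $56304

$57205 > $56304, so the standard income tax governs.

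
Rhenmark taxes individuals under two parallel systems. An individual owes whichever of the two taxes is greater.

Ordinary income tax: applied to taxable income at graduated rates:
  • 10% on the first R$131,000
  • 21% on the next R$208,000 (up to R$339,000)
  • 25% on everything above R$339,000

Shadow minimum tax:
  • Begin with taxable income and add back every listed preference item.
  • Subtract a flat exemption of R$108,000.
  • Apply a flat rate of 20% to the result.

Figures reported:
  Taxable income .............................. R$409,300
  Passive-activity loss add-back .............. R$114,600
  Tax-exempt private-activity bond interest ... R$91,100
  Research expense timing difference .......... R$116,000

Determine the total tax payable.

R$124,600

Ordinary income tax:
  R$131,000 × 10% = R$13,100
  R$208,000 × 21% = R$43,680
  R$70,300 × 25% = R$17,575
  → R$74,355

Shadow minimum tax:
  Adjusted income: R$409,300 + R$114,600 + R$91,100 + R$116,000 = R$731,000
  Less exemption R$108,000 → base R$623,000
  R$623,000 × 20% = R$124,600

R$124,600 > R$74,355, so the shadow minimum tax is the binding amount.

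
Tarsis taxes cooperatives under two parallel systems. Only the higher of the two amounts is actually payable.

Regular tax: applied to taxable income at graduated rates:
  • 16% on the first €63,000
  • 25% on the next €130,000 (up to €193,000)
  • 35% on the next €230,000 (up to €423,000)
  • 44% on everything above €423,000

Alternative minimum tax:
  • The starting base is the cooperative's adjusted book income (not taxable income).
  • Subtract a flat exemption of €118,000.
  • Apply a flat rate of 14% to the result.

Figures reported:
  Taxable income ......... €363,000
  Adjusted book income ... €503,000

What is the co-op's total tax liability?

€102,080

Regular tax:
  €63,000 × 16% = €10,080
  €130,000 × 25% = €32,500
  €170,000 × 35% = €59,500
  → €102,080

Alternative minimum tax:
  Base (adjusted book income): €503,000
  Less exemption €118,000 → base €385,000
  €385,000 × 14% = €53,900

€102,080 > €53,900, so the regular tax governs.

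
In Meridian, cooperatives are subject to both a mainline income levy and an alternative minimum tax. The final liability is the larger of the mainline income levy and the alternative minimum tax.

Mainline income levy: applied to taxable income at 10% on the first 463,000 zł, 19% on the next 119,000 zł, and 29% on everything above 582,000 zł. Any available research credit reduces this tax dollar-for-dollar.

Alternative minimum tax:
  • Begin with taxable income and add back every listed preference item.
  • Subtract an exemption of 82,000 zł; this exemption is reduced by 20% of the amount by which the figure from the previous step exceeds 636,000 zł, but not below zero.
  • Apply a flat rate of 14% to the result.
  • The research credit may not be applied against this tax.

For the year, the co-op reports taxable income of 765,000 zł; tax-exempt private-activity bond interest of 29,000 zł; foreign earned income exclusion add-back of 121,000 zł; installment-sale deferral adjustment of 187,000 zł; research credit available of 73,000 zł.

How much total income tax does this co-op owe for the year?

Mainline income levy:
  463,000 zł × 10% = 46,300 zł
  119,000 zł × 19% = 22,610 zł
  183,000 zł × 29% = 53,070 zł
  → 121,980 zł
  Less research credit 73,000 zł → 48,980 zł

Alternative minimum tax:
  Adjusted income: 765,000 zł + 29,000 zł + 121,000 zł + 187,000 zł = 1,102,000 zł
  Exemption: 20% × (1,102,000 zł − 636,000 zł) = 93,200 zł ≥ 82,000 zł, so the exemption is fully phased out
  Base: 1,102,000 zł − 0 zł = 1,102,000 zł
  1,102,000 zł × 14% = 154,280 zł

154,280 zł > 48,980 zł, so the alternative minimum tax is the binding amount.

154,280 zł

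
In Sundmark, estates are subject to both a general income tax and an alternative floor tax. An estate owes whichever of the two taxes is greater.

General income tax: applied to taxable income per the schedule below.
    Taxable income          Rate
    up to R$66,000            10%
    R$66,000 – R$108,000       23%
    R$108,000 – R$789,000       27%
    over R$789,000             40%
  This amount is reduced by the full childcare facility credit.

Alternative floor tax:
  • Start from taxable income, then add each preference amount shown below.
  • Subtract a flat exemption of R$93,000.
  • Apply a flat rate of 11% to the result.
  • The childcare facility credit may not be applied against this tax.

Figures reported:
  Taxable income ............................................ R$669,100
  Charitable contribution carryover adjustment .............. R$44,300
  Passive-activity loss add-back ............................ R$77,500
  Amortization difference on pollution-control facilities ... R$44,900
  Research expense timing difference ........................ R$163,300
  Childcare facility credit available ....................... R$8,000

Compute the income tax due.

R$159,757

General income tax:
  R$66,000 × 10% = R$6,600
  R$42,000 × 23% = R$9,660
  R$561,100 × 27% = R$151,497
  → R$167,757
  Less childcare facility credit R$8,000 → R$159,757

Alternative floor tax:
  Adjusted income: R$669,100 + R$44,300 + R$77,500 + R$44,900 + R$163,300 = R$999,100
  Less exemption R$93,000 → base R$906,100
  R$906,100 × 11% = R$99,671

R$159,757 > R$99,671, so the general income tax governs.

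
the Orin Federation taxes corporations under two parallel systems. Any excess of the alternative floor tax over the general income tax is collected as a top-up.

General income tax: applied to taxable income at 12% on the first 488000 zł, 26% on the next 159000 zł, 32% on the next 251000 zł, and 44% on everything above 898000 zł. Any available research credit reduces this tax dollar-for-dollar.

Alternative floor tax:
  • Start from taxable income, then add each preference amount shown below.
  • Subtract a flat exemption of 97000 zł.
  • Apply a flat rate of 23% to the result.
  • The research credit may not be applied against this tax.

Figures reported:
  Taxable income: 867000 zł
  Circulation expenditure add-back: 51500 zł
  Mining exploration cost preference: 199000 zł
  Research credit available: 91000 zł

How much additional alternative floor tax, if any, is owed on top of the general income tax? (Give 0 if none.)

155415 zł

General income tax:
  488000 zł × 12% = 58560 zł
  159000 zł × 26% = 41340 zł
  220000 zł × 32% = 70400 zł
  → 170300 zł
  Less research credit 91000 zł → 79300 zł

Alternative floor tax:
  Adjusted income: 867000 zł + 51500 zł + 199000 zł = 1117500 zł
  Less exemption 97000 zł → base 1020500 zł
  1020500 zł × 23% = 234715 zł

Excess of alternative floor tax over general income tax: 234715 zł − 79300 zł = 155415 zł.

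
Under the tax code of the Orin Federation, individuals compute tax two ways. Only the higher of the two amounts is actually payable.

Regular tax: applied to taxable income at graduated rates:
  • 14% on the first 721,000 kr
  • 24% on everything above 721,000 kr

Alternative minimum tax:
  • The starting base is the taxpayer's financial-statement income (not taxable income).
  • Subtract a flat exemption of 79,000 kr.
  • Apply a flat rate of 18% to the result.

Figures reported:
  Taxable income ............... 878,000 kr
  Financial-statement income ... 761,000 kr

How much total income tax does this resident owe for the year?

Regular tax:
  721,000 kr × 14% = 100,940 kr
  157,000 kr × 24% = 37,680 kr
  → 138,620 kr

Alternative minimum tax:
  Base (financial-statement income): 761,000 kr
  Less exemption 79,000 kr → base 682,000 kr
  682,000 kr × 18% = 122,760 kr

138,620 kr > 122,760 kr, so the regular tax governs.

138,620 kr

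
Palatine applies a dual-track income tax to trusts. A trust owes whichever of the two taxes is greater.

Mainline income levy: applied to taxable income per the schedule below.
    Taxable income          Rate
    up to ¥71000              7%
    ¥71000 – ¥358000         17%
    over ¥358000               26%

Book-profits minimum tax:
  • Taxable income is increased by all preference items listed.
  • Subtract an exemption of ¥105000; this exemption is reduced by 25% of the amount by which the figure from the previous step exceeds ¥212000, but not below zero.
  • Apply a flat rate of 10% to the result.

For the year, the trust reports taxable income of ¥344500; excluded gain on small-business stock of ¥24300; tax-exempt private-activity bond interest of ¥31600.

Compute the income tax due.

¥51465

Book-profits minimum tax:
  Adjusted income: ¥344500 + ¥24300 + ¥31600 = ¥400400
  Exemption: ¥105000 − 25% × (¥400400 − ¥212000) = ¥105000 − ¥47100 = ¥57900
  Base: ¥400400 − ¥57900 = ¥342500
  ¥342500 × 10% = ¥34250

Mainline income levy:
  ¥71000 × 7% = ¥4970
  ¥273500 × 17% = ¥46495
  → ¥51465

¥51465 > ¥34250, so the mainline income levy governs.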